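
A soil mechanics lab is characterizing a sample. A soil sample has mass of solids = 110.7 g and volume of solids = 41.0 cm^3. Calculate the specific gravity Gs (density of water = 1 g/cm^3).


Using Gs = m_s / (V_s * rho_w)
Since rho_w = 1 g/cm^3:
Gs = 110.7 / 41.0
Gs = 2.7


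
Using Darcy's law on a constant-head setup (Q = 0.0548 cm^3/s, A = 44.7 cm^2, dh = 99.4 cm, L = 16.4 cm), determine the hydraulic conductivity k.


Result: 0.000202 cm/s

Derivation:
Compute hydraulic gradient:
i = dh / L = 99.4 / 16.4 = 6.06098
Then apply Darcy's law:
k = Q / (A * i)
k = 0.0548 / (44.7 * 6.06098)
k = 0.0548 / 270.926
k = 0.000202 cm/s


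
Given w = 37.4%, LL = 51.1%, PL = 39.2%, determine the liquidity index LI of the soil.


First compute the plasticity index:
PI = LL - PL = 51.1 - 39.2 = 11.9
Then compute the liquidity index:
LI = (w - PL) / PI
LI = (37.4 - 39.2) / 11.9
LI = -0.151


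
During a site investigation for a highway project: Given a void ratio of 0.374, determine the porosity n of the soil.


Result: 0.2722

Derivation:
Using the relation n = e / (1 + e)
n = 0.374 / (1 + 0.374)
n = 0.374 / 1.374
n = 0.2722


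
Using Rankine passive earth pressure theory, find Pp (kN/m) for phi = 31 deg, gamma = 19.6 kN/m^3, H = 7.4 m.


Result: 1676.51 kN/m

Derivation:
Compute passive earth pressure coefficient:
Kp = tan^2(45 + phi/2) = tan^2(60.5) = 3.124035
Compute passive force:
Pp = 0.5 * Kp * gamma * H^2
Pp = 0.5 * 3.124035 * 19.6 * 7.4^2
Pp = 1676.51 kN/m


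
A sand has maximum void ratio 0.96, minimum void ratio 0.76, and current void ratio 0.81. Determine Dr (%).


Using Dr = (e_max - e) / (e_max - e_min) * 100
e_max - e = 0.96 - 0.81 = 0.15
e_max - e_min = 0.96 - 0.76 = 0.2
Dr = 0.15 / 0.2 * 100
Dr = 75.0 %


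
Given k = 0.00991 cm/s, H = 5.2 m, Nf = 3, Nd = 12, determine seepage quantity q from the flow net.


Result: 0.0001288 m^3/s per m

Derivation:
Convert k to m/s for unit consistency with H:
k = 0.00991 cm/s = 0.00991 / 100 m/s = 9.91e-05 m/s
Using q = k * H * Nf / Nd
Nf / Nd = 3 / 12 = 0.25
q = 9.91e-05 * 5.2 * 0.25
q = 0.0001288 m^3/s per m


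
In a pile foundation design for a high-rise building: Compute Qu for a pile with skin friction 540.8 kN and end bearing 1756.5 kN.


Result: 2297.3 kN

Derivation:
Using Qu = Qf + Qb
Qu = 540.8 + 1756.5
Qu = 2297.3 kN


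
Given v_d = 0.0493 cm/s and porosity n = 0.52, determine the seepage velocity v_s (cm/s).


Result: 0.09481 cm/s

Derivation:
Using v_s = v_d / n
v_s = 0.0493 / 0.52
v_s = 0.09481 cm/s


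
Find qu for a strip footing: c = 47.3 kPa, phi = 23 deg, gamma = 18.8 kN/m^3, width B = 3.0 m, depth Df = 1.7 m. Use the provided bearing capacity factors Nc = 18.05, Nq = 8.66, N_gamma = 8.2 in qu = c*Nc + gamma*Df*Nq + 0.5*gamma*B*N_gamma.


Result: 1361.78 kPa

Derivation:
Compute qu = c*Nc + gamma*Df*Nq + 0.5*gamma*B*N_gamma
Term 1: 47.3 * 18.05 = 853.765
Term 2: 18.8 * 1.7 * 8.66 = 276.7736
Term 3: 0.5 * 18.8 * 3.0 * 8.2 = 231.24
qu = 853.765 + 276.7736 + 231.24
qu = 1361.78 kPa


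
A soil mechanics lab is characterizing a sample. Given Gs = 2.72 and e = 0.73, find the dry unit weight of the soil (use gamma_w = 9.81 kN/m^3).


Using gamma_d = Gs * gamma_w / (1 + e)
gamma_d = 2.72 * 9.81 / (1 + 0.73)
gamma_d = 2.72 * 9.81 / 1.73
gamma_d = 15.424 kN/m^3


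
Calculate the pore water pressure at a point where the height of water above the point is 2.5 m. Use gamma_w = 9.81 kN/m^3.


Using u = gamma_w * h_w
u = 9.81 * 2.5
u = 24.53 kPa


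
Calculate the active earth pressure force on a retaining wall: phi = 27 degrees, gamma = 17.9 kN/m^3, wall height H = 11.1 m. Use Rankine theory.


Result: 414.1 kN/m

Derivation:
Compute active earth pressure coefficient:
Ka = tan^2(45 - phi/2) = tan^2(31.5) = 0.375525
Compute active force:
Pa = 0.5 * Ka * gamma * H^2
Pa = 0.5 * 0.375525 * 17.9 * 11.1^2
Pa = 414.1 kN/m


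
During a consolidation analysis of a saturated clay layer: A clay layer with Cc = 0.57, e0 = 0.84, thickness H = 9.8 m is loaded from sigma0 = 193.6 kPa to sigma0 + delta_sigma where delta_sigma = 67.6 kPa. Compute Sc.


Using Sc = Cc * H / (1 + e0) * log10((sigma0 + delta_sigma) / sigma0)
Stress ratio = (193.6 + 67.6) / 193.6 = 1.34917
log10(1.34917) = 0.130068
Cc * H / (1 + e0) = 0.57 * 9.8 / (1 + 0.84) = 3.03587
Sc = 3.03587 * 0.130068
Sc = 0.3949 m


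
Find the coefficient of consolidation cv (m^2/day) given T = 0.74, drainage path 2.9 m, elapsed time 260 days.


Using cv = T * H_dr^2 / t
H_dr^2 = 2.9^2 = 8.41
cv = 0.74 * 8.41 / 260
cv = 0.02394 m^2/day


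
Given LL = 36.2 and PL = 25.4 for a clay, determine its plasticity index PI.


Using PI = LL - PL
PI = 36.2 - 25.4
PI = 10.8


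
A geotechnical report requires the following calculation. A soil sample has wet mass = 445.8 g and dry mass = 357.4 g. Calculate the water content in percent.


Using w = (m_wet - m_dry) / m_dry * 100
m_wet - m_dry = 445.8 - 357.4 = 88.4 g
w = 88.4 / 357.4 * 100
w = 24.73 %


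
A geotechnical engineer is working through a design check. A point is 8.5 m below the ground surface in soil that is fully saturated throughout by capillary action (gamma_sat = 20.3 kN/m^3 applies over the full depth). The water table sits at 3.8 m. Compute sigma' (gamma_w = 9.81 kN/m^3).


Result: 126.44 kPa

Derivation:
Total stress = gamma_sat * depth
sigma = 20.3 * 8.5 = 172.55 kPa
Pore water pressure u = gamma_w * (depth - d_wt)
u = 9.81 * (8.5 - 3.8) = 46.107 kPa
Effective stress = sigma - u
sigma' = 172.55 - 46.107 = 126.44 kPa


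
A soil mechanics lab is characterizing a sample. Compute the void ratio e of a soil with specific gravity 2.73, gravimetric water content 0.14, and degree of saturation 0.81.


Using the relation e = Gs * w / S
e = 2.73 * 0.14 / 0.81
e = 0.4719


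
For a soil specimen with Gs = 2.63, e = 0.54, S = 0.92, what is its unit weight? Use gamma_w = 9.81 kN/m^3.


Using gamma = gamma_w * (Gs + S*e) / (1 + e)
Numerator: Gs + S*e = 2.63 + 0.92*0.54 = 3.1268
Denominator: 1 + e = 1 + 0.54 = 1.54
gamma = 9.81 * 3.1268 / 1.54
gamma = 19.918 kN/m^3


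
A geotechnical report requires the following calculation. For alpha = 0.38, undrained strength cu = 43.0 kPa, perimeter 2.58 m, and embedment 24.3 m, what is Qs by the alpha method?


Using Qs = alpha * cu * perimeter * L
Qs = 0.38 * 43.0 * 2.58 * 24.3
Qs = 1024.42 kN


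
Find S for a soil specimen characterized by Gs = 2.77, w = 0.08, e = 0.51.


Result: 0.4345

Derivation:
Using S = Gs * w / e
S = 2.77 * 0.08 / 0.51
S = 0.4345


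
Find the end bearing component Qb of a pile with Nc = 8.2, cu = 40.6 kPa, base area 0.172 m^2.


Result: 57.26 kN

Derivation:
Using Qb = Nc * cu * Ab
Qb = 8.2 * 40.6 * 0.172
Qb = 57.26 kN


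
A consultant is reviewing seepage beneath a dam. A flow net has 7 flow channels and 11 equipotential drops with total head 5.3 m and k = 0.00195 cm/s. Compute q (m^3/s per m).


Convert k to m/s for unit consistency with H:
k = 0.00195 cm/s = 0.00195 / 100 m/s = 1.95e-05 m/s
Using q = k * H * Nf / Nd
Nf / Nd = 7 / 11 = 0.6364
q = 1.95e-05 * 5.3 * 0.6364
q = 6.577e-05 m^3/s per m


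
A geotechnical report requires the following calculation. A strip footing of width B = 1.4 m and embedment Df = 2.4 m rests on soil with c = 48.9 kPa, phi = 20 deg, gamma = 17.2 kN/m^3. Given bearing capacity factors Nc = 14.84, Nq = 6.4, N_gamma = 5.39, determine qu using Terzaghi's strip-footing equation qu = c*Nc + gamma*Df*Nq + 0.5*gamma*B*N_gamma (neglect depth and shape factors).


Result: 1054.76 kPa

Derivation:
Compute qu = c*Nc + gamma*Df*Nq + 0.5*gamma*B*N_gamma
Term 1: 48.9 * 14.84 = 725.676
Term 2: 17.2 * 2.4 * 6.4 = 264.192
Term 3: 0.5 * 17.2 * 1.4 * 5.39 = 64.8956
qu = 725.676 + 264.192 + 64.8956
qu = 1054.76 kPa


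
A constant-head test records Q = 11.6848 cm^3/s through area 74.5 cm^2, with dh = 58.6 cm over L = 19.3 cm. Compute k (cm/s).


Result: 0.051656 cm/s

Derivation:
Compute hydraulic gradient:
i = dh / L = 58.6 / 19.3 = 3.03627
Then apply Darcy's law:
k = Q / (A * i)
k = 11.6848 / (74.5 * 3.03627)
k = 11.6848 / 226.202
k = 0.051656 cm/s


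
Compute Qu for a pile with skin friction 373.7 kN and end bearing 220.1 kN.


Using Qu = Qf + Qb
Qu = 373.7 + 220.1
Qu = 593.8 kN


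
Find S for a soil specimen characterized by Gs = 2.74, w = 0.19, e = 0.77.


Using S = Gs * w / e
S = 2.74 * 0.19 / 0.77
S = 0.6761


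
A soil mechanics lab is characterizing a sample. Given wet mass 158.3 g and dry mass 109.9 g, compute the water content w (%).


Result: 44.04 %

Derivation:
Using w = (m_wet - m_dry) / m_dry * 100
m_wet - m_dry = 158.3 - 109.9 = 48.4 g
w = 48.4 / 109.9 * 100
w = 44.04 %


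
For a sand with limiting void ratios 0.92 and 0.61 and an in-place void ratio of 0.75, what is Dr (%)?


Result: 54.84 %

Derivation:
Using Dr = (e_max - e) / (e_max - e_min) * 100
e_max - e = 0.92 - 0.75 = 0.17
e_max - e_min = 0.92 - 0.61 = 0.31
Dr = 0.17 / 0.31 * 100
Dr = 54.84 %


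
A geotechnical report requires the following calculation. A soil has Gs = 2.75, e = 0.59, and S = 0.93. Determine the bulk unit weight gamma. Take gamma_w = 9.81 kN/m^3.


Using gamma = gamma_w * (Gs + S*e) / (1 + e)
Numerator: Gs + S*e = 2.75 + 0.93*0.59 = 3.2987
Denominator: 1 + e = 1 + 0.59 = 1.59
gamma = 9.81 * 3.2987 / 1.59
gamma = 20.352 kN/m^3


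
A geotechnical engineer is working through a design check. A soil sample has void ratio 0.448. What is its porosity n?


Result: 0.3094

Derivation:
Using the relation n = e / (1 + e)
n = 0.448 / (1 + 0.448)
n = 0.448 / 1.448
n = 0.3094


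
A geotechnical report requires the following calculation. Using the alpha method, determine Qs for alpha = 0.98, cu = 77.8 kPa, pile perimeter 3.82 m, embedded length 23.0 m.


Result: 6698.8 kN

Derivation:
Using Qs = alpha * cu * perimeter * L
Qs = 0.98 * 77.8 * 3.82 * 23.0
Qs = 6698.8 kN


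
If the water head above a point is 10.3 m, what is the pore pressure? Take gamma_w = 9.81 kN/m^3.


Result: 101.04 kPa

Derivation:
Using u = gamma_w * h_w
u = 9.81 * 10.3
u = 101.04 kPa


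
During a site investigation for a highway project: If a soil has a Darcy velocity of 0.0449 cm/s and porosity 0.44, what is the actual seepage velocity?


Using v_s = v_d / n
v_s = 0.0449 / 0.44
v_s = 0.10205 cm/s


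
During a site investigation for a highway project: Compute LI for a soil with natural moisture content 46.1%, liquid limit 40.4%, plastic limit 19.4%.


First compute the plasticity index:
PI = LL - PL = 40.4 - 19.4 = 21.0
Then compute the liquidity index:
LI = (w - PL) / PI
LI = (46.1 - 19.4) / 21.0
LI = 1.271


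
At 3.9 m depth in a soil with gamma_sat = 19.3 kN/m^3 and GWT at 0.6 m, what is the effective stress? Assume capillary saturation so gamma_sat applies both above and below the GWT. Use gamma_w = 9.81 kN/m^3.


Result: 42.9 kPa

Derivation:
Total stress = gamma_sat * depth
sigma = 19.3 * 3.9 = 75.27 kPa
Pore water pressure u = gamma_w * (depth - d_wt)
u = 9.81 * (3.9 - 0.6) = 32.373 kPa
Effective stress = sigma - u
sigma' = 75.27 - 32.373 = 42.9 kPa


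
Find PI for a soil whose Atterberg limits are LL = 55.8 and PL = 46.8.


Using PI = LL - PL
PI = 55.8 - 46.8
PI = 9.0


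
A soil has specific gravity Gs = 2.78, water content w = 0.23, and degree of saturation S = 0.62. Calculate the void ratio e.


Using the relation e = Gs * w / S
e = 2.78 * 0.23 / 0.62
e = 1.0313


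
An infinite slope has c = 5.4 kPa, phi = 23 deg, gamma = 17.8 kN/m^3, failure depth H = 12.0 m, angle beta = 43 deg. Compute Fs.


Using Fs = c / (gamma*H*sin(beta)*cos(beta)) + tan(phi)/tan(beta)
Cohesion contribution = 5.4 / (17.8*12.0*sin(43)*cos(43))
Cohesion contribution = 0.0506853
Friction contribution = tan(23)/tan(43) = 0.455194
Fs = 0.0506853 + 0.455194
Fs = 0.506


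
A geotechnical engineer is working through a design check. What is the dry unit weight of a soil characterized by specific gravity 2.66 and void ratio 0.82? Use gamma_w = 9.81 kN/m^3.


Using gamma_d = Gs * gamma_w / (1 + e)
gamma_d = 2.66 * 9.81 / (1 + 0.82)
gamma_d = 2.66 * 9.81 / 1.82
gamma_d = 14.338 kN/m^3


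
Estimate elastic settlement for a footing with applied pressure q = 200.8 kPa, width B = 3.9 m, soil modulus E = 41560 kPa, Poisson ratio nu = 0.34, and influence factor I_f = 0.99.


Using Se = q * B * (1 - nu^2) * I_f / E
1 - nu^2 = 1 - 0.34^2 = 0.8844
Se = 200.8 * 3.9 * 0.8844 * 0.99 / 41560
Se = 0.016498 m
Convert to mm: Se = 0.016498 * 1000 = 16.498 mm


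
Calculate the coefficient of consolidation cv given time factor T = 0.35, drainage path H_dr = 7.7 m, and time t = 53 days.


Using cv = T * H_dr^2 / t
H_dr^2 = 7.7^2 = 59.29
cv = 0.35 * 59.29 / 53
cv = 0.39154 m^2/day


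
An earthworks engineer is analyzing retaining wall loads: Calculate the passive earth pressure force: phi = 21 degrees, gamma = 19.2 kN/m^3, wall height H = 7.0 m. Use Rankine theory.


Result: 995.86 kN/m

Derivation:
Compute passive earth pressure coefficient:
Kp = tan^2(45 + phi/2) = tan^2(55.5) = 2.117051
Compute passive force:
Pp = 0.5 * Kp * gamma * H^2
Pp = 0.5 * 2.117051 * 19.2 * 7.0^2
Pp = 995.86 kN/m


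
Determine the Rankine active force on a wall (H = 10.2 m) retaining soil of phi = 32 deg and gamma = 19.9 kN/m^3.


Result: 318.07 kN/m

Derivation:
Compute active earth pressure coefficient:
Ka = tan^2(45 - phi/2) = tan^2(29.0) = 0.307259
Compute active force:
Pa = 0.5 * Ka * gamma * H^2
Pa = 0.5 * 0.307259 * 19.9 * 10.2^2
Pa = 318.07 kN/m


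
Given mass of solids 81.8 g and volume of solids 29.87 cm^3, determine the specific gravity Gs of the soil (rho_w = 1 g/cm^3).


Using Gs = m_s / (V_s * rho_w)
Since rho_w = 1 g/cm^3:
Gs = 81.8 / 29.87
Gs = 2.739


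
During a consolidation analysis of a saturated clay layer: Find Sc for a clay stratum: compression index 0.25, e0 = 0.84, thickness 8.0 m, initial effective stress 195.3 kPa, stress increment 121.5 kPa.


Using Sc = Cc * H / (1 + e0) * log10((sigma0 + delta_sigma) / sigma0)
Stress ratio = (195.3 + 121.5) / 195.3 = 1.62212
log10(1.62212) = 0.210083
Cc * H / (1 + e0) = 0.25 * 8.0 / (1 + 0.84) = 1.08696
Sc = 1.08696 * 0.210083
Sc = 0.2284 m


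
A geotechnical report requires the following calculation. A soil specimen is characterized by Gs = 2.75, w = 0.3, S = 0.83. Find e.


Result: 0.994

Derivation:
Using the relation e = Gs * w / S
e = 2.75 * 0.3 / 0.83
e = 0.994


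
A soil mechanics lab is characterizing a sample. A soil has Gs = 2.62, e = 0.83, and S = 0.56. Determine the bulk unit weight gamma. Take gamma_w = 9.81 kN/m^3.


Using gamma = gamma_w * (Gs + S*e) / (1 + e)
Numerator: Gs + S*e = 2.62 + 0.56*0.83 = 3.0848
Denominator: 1 + e = 1 + 0.83 = 1.83
gamma = 9.81 * 3.0848 / 1.83
gamma = 16.537 kN/m^3


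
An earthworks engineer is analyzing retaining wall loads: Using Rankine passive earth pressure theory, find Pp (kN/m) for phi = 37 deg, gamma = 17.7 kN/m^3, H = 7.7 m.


Result: 2110.82 kN/m

Derivation:
Compute passive earth pressure coefficient:
Kp = tan^2(45 + phi/2) = tan^2(63.5) = 4.022791
Compute passive force:
Pp = 0.5 * Kp * gamma * H^2
Pp = 0.5 * 4.022791 * 17.7 * 7.7^2
Pp = 2110.82 kN/m


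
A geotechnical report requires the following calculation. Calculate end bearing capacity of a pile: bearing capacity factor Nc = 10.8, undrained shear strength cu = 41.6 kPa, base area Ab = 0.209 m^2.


Using Qb = Nc * cu * Ab
Qb = 10.8 * 41.6 * 0.209
Qb = 93.9 kN


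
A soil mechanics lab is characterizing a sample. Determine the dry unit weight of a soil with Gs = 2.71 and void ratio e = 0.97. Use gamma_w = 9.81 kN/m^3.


Using gamma_d = Gs * gamma_w / (1 + e)
gamma_d = 2.71 * 9.81 / (1 + 0.97)
gamma_d = 2.71 * 9.81 / 1.97
gamma_d = 13.495 kN/m^3


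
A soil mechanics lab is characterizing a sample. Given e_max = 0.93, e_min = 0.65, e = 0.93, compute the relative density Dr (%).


Using Dr = (e_max - e) / (e_max - e_min) * 100
e_max - e = 0.93 - 0.93 = 0.0
e_max - e_min = 0.93 - 0.65 = 0.28
Dr = 0.0 / 0.28 * 100
Dr = 0.0 %


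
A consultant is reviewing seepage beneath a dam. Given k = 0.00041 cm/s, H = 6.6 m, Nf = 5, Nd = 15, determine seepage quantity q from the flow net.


Result: 9.02e-06 m^3/s per m

Derivation:
Convert k to m/s for unit consistency with H:
k = 0.00041 cm/s = 0.00041 / 100 m/s = 4.1e-06 m/s
Using q = k * H * Nf / Nd
Nf / Nd = 5 / 15 = 0.3333
q = 4.1e-06 * 6.6 * 0.3333
q = 9.02e-06 m^3/s per m


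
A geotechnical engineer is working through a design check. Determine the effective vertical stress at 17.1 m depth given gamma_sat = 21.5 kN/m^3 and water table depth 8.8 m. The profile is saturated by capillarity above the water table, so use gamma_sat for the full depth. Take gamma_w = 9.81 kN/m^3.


Total stress = gamma_sat * depth
sigma = 21.5 * 17.1 = 367.65 kPa
Pore water pressure u = gamma_w * (depth - d_wt)
u = 9.81 * (17.1 - 8.8) = 81.423 kPa
Effective stress = sigma - u
sigma' = 367.65 - 81.423 = 286.23 kPa


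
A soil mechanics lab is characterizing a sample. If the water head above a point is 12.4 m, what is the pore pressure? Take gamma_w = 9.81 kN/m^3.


Using u = gamma_w * h_w
u = 9.81 * 12.4
u = 121.64 kPa


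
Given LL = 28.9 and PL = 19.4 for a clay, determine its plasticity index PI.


Using PI = LL - PL
PI = 28.9 - 19.4
PI = 9.5


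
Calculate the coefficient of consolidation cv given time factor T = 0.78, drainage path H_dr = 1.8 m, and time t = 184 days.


Using cv = T * H_dr^2 / t
H_dr^2 = 1.8^2 = 3.24
cv = 0.78 * 3.24 / 184
cv = 0.01373 m^2/day


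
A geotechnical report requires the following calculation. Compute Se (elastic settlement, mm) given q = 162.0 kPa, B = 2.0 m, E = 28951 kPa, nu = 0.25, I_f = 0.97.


Result: 10.177 mm

Derivation:
Using Se = q * B * (1 - nu^2) * I_f / E
1 - nu^2 = 1 - 0.25^2 = 0.9375
Se = 162.0 * 2.0 * 0.9375 * 0.97 / 28951
Se = 0.010177 m
Convert to mm: Se = 0.010177 * 1000 = 10.177 mm


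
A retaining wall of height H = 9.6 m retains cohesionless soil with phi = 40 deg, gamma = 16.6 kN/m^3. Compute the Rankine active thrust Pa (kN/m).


Compute active earth pressure coefficient:
Ka = tan^2(45 - phi/2) = tan^2(25.0) = 0.217443
Compute active force:
Pa = 0.5 * Ka * gamma * H^2
Pa = 0.5 * 0.217443 * 16.6 * 9.6^2
Pa = 166.33 kN/m


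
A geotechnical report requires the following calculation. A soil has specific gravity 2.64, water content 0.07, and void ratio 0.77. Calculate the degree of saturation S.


Using S = Gs * w / e
S = 2.64 * 0.07 / 0.77
S = 0.24


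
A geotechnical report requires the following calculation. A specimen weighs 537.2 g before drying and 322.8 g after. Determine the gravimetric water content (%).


Result: 66.42 %

Derivation:
Using w = (m_wet - m_dry) / m_dry * 100
m_wet - m_dry = 537.2 - 322.8 = 214.4 g
w = 214.4 / 322.8 * 100
w = 66.42 %


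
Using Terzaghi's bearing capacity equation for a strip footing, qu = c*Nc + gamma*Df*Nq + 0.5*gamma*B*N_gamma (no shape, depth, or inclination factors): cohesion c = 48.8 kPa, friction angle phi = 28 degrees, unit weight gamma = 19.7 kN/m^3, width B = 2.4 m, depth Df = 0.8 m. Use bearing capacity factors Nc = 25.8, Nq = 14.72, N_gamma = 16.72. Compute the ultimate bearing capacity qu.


Compute qu = c*Nc + gamma*Df*Nq + 0.5*gamma*B*N_gamma
Term 1: 48.8 * 25.8 = 1259.04
Term 2: 19.7 * 0.8 * 14.72 = 231.9872
Term 3: 0.5 * 19.7 * 2.4 * 16.72 = 395.2608
qu = 1259.04 + 231.9872 + 395.2608
qu = 1886.29 kPa


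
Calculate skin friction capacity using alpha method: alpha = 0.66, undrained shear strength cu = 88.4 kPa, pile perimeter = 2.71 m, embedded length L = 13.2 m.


Using Qs = alpha * cu * perimeter * L
Qs = 0.66 * 88.4 * 2.71 * 13.2
Qs = 2087.08 kN


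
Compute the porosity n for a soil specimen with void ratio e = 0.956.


Using the relation n = e / (1 + e)
n = 0.956 / (1 + 0.956)
n = 0.956 / 1.956
n = 0.4888


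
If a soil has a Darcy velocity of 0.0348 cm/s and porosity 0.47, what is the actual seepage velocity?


Using v_s = v_d / n
v_s = 0.0348 / 0.47
v_s = 0.07404 cm/s


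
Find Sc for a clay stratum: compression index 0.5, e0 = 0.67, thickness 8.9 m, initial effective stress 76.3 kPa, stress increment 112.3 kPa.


Using Sc = Cc * H / (1 + e0) * log10((sigma0 + delta_sigma) / sigma0)
Stress ratio = (76.3 + 112.3) / 76.3 = 2.47182
log10(2.47182) = 0.393017
Cc * H / (1 + e0) = 0.5 * 8.9 / (1 + 0.67) = 2.66467
Sc = 2.66467 * 0.393017
Sc = 1.0473 m


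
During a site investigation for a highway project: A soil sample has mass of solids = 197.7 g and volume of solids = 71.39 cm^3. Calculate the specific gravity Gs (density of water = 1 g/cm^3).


Using Gs = m_s / (V_s * rho_w)
Since rho_w = 1 g/cm^3:
Gs = 197.7 / 71.39
Gs = 2.769


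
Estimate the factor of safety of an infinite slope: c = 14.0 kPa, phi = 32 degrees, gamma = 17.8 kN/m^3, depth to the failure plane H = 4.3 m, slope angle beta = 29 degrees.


Using Fs = c / (gamma*H*sin(beta)*cos(beta)) + tan(phi)/tan(beta)
Cohesion contribution = 14.0 / (17.8*4.3*sin(29)*cos(29))
Cohesion contribution = 0.431369
Friction contribution = tan(32)/tan(29) = 1.12729
Fs = 0.431369 + 1.12729
Fs = 1.559


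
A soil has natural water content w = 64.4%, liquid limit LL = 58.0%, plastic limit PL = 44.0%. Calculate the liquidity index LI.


Result: 1.457

Derivation:
First compute the plasticity index:
PI = LL - PL = 58.0 - 44.0 = 14.0
Then compute the liquidity index:
LI = (w - PL) / PI
LI = (64.4 - 44.0) / 14.0
LI = 1.457


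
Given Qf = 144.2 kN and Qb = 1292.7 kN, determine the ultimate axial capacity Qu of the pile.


Using Qu = Qf + Qb
Qu = 144.2 + 1292.7
Qu = 1436.9 kN


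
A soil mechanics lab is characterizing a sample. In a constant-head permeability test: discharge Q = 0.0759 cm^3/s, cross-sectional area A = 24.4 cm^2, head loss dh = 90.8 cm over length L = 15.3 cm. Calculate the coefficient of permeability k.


Compute hydraulic gradient:
i = dh / L = 90.8 / 15.3 = 5.93464
Then apply Darcy's law:
k = Q / (A * i)
k = 0.0759 / (24.4 * 5.93464)
k = 0.0759 / 144.805
k = 0.000524 cm/s


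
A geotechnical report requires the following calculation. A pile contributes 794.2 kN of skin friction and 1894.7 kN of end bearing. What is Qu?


Result: 2688.9 kN

Derivation:
Using Qu = Qf + Qb
Qu = 794.2 + 1894.7
Qu = 2688.9 kN


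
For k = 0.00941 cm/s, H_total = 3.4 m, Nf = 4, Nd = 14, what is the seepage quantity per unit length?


Convert k to m/s for unit consistency with H:
k = 0.00941 cm/s = 0.00941 / 100 m/s = 9.41e-05 m/s
Using q = k * H * Nf / Nd
Nf / Nd = 4 / 14 = 0.2857
q = 9.41e-05 * 3.4 * 0.2857
q = 9.141e-05 m^3/s per m


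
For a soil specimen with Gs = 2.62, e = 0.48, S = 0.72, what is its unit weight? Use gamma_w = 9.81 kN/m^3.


Result: 19.657 kN/m^3

Derivation:
Using gamma = gamma_w * (Gs + S*e) / (1 + e)
Numerator: Gs + S*e = 2.62 + 0.72*0.48 = 2.9656
Denominator: 1 + e = 1 + 0.48 = 1.48
gamma = 9.81 * 2.9656 / 1.48
gamma = 19.657 kN/m^3


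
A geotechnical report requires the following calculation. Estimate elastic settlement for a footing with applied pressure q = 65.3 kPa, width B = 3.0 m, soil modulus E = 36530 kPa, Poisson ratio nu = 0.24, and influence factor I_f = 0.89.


Using Se = q * B * (1 - nu^2) * I_f / E
1 - nu^2 = 1 - 0.24^2 = 0.9424
Se = 65.3 * 3.0 * 0.9424 * 0.89 / 36530
Se = 0.004498 m
Convert to mm: Se = 0.004498 * 1000 = 4.498 mm


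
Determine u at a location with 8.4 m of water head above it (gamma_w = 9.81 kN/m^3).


Result: 82.4 kPa

Derivation:
Using u = gamma_w * h_w
u = 9.81 * 8.4
u = 82.4 kPa


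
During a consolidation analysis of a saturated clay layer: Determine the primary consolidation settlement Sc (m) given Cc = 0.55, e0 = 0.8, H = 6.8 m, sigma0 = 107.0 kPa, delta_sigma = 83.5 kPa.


Using Sc = Cc * H / (1 + e0) * log10((sigma0 + delta_sigma) / sigma0)
Stress ratio = (107.0 + 83.5) / 107.0 = 1.78037
log10(1.78037) = 0.250511
Cc * H / (1 + e0) = 0.55 * 6.8 / (1 + 0.8) = 2.07778
Sc = 2.07778 * 0.250511
Sc = 0.5205 m


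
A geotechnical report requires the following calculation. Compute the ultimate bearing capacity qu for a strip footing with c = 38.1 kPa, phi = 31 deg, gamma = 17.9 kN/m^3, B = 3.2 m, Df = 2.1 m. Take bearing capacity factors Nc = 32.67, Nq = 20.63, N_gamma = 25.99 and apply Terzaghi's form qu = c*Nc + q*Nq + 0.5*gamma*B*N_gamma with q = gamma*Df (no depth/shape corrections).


Result: 2764.56 kPa

Derivation:
Compute qu = c*Nc + gamma*Df*Nq + 0.5*gamma*B*N_gamma
Term 1: 38.1 * 32.67 = 1244.727
Term 2: 17.9 * 2.1 * 20.63 = 775.4817
Term 3: 0.5 * 17.9 * 3.2 * 25.99 = 744.3536
qu = 1244.727 + 775.4817 + 744.3536
qu = 2764.56 kPa


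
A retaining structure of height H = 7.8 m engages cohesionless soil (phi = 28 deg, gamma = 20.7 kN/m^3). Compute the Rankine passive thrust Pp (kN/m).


Compute passive earth pressure coefficient:
Kp = tan^2(45 + phi/2) = tan^2(59.0) = 2.769826
Compute passive force:
Pp = 0.5 * Kp * gamma * H^2
Pp = 0.5 * 2.769826 * 20.7 * 7.8^2
Pp = 1744.14 kN/m


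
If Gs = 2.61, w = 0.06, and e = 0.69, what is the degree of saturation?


Using S = Gs * w / e
S = 2.61 * 0.06 / 0.69
S = 0.227


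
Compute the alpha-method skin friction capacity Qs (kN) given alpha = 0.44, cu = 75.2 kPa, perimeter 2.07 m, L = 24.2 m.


Result: 1657.51 kN

Derivation:
Using Qs = alpha * cu * perimeter * L
Qs = 0.44 * 75.2 * 2.07 * 24.2
Qs = 1657.51 kN


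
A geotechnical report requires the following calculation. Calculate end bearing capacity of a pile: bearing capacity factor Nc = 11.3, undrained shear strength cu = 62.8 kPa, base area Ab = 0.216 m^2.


Result: 153.28 kN

Derivation:
Using Qb = Nc * cu * Ab
Qb = 11.3 * 62.8 * 0.216
Qb = 153.28 kN


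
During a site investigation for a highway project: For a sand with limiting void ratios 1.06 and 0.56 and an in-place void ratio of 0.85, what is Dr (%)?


Using Dr = (e_max - e) / (e_max - e_min) * 100
e_max - e = 1.06 - 0.85 = 0.21
e_max - e_min = 1.06 - 0.56 = 0.5
Dr = 0.21 / 0.5 * 100
Dr = 42.0 %


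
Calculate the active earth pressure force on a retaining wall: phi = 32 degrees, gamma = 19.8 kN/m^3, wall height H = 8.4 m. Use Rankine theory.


Result: 214.63 kN/m

Derivation:
Compute active earth pressure coefficient:
Ka = tan^2(45 - phi/2) = tan^2(29.0) = 0.307259
Compute active force:
Pa = 0.5 * Ka * gamma * H^2
Pa = 0.5 * 0.307259 * 19.8 * 8.4^2
Pa = 214.63 kN/m


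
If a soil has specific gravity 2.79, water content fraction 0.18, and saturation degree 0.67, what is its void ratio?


Result: 0.7496

Derivation:
Using the relation e = Gs * w / S
e = 2.79 * 0.18 / 0.67
e = 0.7496


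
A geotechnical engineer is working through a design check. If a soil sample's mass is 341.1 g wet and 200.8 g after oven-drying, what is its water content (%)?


Using w = (m_wet - m_dry) / m_dry * 100
m_wet - m_dry = 341.1 - 200.8 = 140.3 g
w = 140.3 / 200.8 * 100
w = 69.87 %


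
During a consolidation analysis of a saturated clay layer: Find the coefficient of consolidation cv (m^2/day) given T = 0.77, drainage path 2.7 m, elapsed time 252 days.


Using cv = T * H_dr^2 / t
H_dr^2 = 2.7^2 = 7.29
cv = 0.77 * 7.29 / 252
cv = 0.02227 m^2/day


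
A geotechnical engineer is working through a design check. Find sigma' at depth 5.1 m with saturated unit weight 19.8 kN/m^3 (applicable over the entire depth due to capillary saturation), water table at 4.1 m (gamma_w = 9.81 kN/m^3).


Total stress = gamma_sat * depth
sigma = 19.8 * 5.1 = 100.98 kPa
Pore water pressure u = gamma_w * (depth - d_wt)
u = 9.81 * (5.1 - 4.1) = 9.81 kPa
Effective stress = sigma - u
sigma' = 100.98 - 9.81 = 91.17 kPa


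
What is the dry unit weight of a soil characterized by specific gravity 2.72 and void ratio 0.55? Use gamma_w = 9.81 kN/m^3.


Result: 17.215 kN/m^3

Derivation:
Using gamma_d = Gs * gamma_w / (1 + e)
gamma_d = 2.72 * 9.81 / (1 + 0.55)
gamma_d = 2.72 * 9.81 / 1.55
gamma_d = 17.215 kN/m^3


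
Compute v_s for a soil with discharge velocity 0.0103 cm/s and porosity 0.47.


Using v_s = v_d / n
v_s = 0.0103 / 0.47
v_s = 0.02191 cm/s


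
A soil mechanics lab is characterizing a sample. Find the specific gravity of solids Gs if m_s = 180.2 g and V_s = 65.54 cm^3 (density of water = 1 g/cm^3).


Using Gs = m_s / (V_s * rho_w)
Since rho_w = 1 g/cm^3:
Gs = 180.2 / 65.54
Gs = 2.749


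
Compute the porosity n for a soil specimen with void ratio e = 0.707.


Using the relation n = e / (1 + e)
n = 0.707 / (1 + 0.707)
n = 0.707 / 1.707
n = 0.4142


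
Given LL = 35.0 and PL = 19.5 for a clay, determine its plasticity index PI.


Result: 15.5

Derivation:
Using PI = LL - PL
PI = 35.0 - 19.5
PI = 15.5


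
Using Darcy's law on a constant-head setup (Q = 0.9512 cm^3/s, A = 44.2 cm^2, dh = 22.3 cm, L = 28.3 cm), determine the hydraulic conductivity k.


Compute hydraulic gradient:
i = dh / L = 22.3 / 28.3 = 0.787986
Then apply Darcy's law:
k = Q / (A * i)
k = 0.9512 / (44.2 * 0.787986)
k = 0.9512 / 34.829
k = 0.027311 cm/s


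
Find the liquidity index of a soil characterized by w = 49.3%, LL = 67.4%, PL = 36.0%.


First compute the plasticity index:
PI = LL - PL = 67.4 - 36.0 = 31.4
Then compute the liquidity index:
LI = (w - PL) / PI
LI = (49.3 - 36.0) / 31.4
LI = 0.424


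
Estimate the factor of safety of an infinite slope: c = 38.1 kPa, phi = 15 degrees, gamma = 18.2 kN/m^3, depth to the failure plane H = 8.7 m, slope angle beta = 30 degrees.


Using Fs = c / (gamma*H*sin(beta)*cos(beta)) + tan(phi)/tan(beta)
Cohesion contribution = 38.1 / (18.2*8.7*sin(30)*cos(30))
Cohesion contribution = 0.555691
Friction contribution = tan(15)/tan(30) = 0.464102
Fs = 0.555691 + 0.464102
Fs = 1.02


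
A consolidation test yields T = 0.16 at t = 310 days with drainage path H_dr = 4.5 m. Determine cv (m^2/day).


Using cv = T * H_dr^2 / t
H_dr^2 = 4.5^2 = 20.25
cv = 0.16 * 20.25 / 310
cv = 0.01045 m^2/day


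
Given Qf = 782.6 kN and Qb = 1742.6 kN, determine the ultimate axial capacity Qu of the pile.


Using Qu = Qf + Qb
Qu = 782.6 + 1742.6
Qu = 2525.2 kN


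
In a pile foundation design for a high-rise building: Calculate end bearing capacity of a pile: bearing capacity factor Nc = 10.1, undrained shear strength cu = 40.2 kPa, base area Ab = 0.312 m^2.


Result: 126.68 kN

Derivation:
Using Qb = Nc * cu * Ab
Qb = 10.1 * 40.2 * 0.312
Qb = 126.68 kN


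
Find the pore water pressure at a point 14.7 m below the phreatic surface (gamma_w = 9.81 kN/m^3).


Using u = gamma_w * h_w
u = 9.81 * 14.7
u = 144.21 kPa


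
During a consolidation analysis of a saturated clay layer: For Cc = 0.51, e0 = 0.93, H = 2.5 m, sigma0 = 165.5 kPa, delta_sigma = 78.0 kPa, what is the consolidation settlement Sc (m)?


Result: 0.1108 m

Derivation:
Using Sc = Cc * H / (1 + e0) * log10((sigma0 + delta_sigma) / sigma0)
Stress ratio = (165.5 + 78.0) / 165.5 = 1.4713
log10(1.4713) = 0.167701
Cc * H / (1 + e0) = 0.51 * 2.5 / (1 + 0.93) = 0.660622
Sc = 0.660622 * 0.167701
Sc = 0.1108 m


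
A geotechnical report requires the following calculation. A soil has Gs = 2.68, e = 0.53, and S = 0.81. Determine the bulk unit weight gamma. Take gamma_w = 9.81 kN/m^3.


Using gamma = gamma_w * (Gs + S*e) / (1 + e)
Numerator: Gs + S*e = 2.68 + 0.81*0.53 = 3.1093
Denominator: 1 + e = 1 + 0.53 = 1.53
gamma = 9.81 * 3.1093 / 1.53
gamma = 19.936 kN/m^3


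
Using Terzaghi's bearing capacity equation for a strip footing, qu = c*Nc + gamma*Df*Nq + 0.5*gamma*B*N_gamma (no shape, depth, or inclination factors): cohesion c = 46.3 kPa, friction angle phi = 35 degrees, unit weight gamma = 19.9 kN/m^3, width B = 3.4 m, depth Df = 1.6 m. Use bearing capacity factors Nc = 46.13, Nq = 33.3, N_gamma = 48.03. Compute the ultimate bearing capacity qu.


Compute qu = c*Nc + gamma*Df*Nq + 0.5*gamma*B*N_gamma
Term 1: 46.3 * 46.13 = 2135.819
Term 2: 19.9 * 1.6 * 33.3 = 1060.272
Term 3: 0.5 * 19.9 * 3.4 * 48.03 = 1624.8549
qu = 2135.819 + 1060.272 + 1624.8549
qu = 4820.95 kPa


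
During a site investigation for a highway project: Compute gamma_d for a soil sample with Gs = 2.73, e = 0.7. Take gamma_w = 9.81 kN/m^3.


Using gamma_d = Gs * gamma_w / (1 + e)
gamma_d = 2.73 * 9.81 / (1 + 0.7)
gamma_d = 2.73 * 9.81 / 1.7
gamma_d = 15.754 kN/m^3


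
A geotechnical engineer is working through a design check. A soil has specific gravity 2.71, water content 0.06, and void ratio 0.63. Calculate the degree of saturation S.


Using S = Gs * w / e
S = 2.71 * 0.06 / 0.63
S = 0.2581


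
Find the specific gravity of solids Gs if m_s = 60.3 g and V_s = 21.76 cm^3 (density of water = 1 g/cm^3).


Using Gs = m_s / (V_s * rho_w)
Since rho_w = 1 g/cm^3:
Gs = 60.3 / 21.76
Gs = 2.771


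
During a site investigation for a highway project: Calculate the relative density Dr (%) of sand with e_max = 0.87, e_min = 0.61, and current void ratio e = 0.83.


Using Dr = (e_max - e) / (e_max - e_min) * 100
e_max - e = 0.87 - 0.83 = 0.04
e_max - e_min = 0.87 - 0.61 = 0.26
Dr = 0.04 / 0.26 * 100
Dr = 15.38 %


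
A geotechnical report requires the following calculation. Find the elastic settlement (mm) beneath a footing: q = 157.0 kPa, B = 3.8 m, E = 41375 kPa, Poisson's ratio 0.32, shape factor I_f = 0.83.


Result: 10.743 mm

Derivation:
Using Se = q * B * (1 - nu^2) * I_f / E
1 - nu^2 = 1 - 0.32^2 = 0.8976
Se = 157.0 * 3.8 * 0.8976 * 0.83 / 41375
Se = 0.010743 m
Convert to mm: Se = 0.010743 * 1000 = 10.743 mm


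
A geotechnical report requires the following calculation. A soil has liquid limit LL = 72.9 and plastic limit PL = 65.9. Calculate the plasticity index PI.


Using PI = LL - PL
PI = 72.9 - 65.9
PI = 7.0


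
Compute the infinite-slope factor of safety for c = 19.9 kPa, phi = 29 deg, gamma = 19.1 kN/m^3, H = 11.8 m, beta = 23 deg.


Result: 1.551

Derivation:
Using Fs = c / (gamma*H*sin(beta)*cos(beta)) + tan(phi)/tan(beta)
Cohesion contribution = 19.9 / (19.1*11.8*sin(23)*cos(23))
Cohesion contribution = 0.24549
Friction contribution = tan(29)/tan(23) = 1.30587
Fs = 0.24549 + 1.30587
Fs = 1.551


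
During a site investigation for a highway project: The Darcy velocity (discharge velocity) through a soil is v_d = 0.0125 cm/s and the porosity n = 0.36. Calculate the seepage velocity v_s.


Using v_s = v_d / n
v_s = 0.0125 / 0.36
v_s = 0.03472 cm/s


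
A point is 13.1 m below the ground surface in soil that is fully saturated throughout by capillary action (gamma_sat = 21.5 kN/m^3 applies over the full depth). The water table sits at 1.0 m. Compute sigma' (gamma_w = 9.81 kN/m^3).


Result: 162.95 kPa

Derivation:
Total stress = gamma_sat * depth
sigma = 21.5 * 13.1 = 281.65 kPa
Pore water pressure u = gamma_w * (depth - d_wt)
u = 9.81 * (13.1 - 1.0) = 118.701 kPa
Effective stress = sigma - u
sigma' = 281.65 - 118.701 = 162.95 kPa


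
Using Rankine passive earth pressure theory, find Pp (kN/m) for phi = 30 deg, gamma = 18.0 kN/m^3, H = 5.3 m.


Compute passive earth pressure coefficient:
Kp = tan^2(45 + phi/2) = tan^2(60.0) = 3
Compute passive force:
Pp = 0.5 * Kp * gamma * H^2
Pp = 0.5 * 3 * 18.0 * 5.3^2
Pp = 758.43 kN/m


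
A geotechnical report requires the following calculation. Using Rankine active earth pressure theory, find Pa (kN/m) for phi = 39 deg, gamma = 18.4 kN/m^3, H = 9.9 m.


Result: 205.14 kN/m

Derivation:
Compute active earth pressure coefficient:
Ka = tan^2(45 - phi/2) = tan^2(25.5) = 0.227506
Compute active force:
Pa = 0.5 * Ka * gamma * H^2
Pa = 0.5 * 0.227506 * 18.4 * 9.9^2
Pa = 205.14 kN/m


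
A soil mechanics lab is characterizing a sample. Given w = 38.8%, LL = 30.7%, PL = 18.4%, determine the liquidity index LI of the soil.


First compute the plasticity index:
PI = LL - PL = 30.7 - 18.4 = 12.3
Then compute the liquidity index:
LI = (w - PL) / PI
LI = (38.8 - 18.4) / 12.3
LI = 1.659


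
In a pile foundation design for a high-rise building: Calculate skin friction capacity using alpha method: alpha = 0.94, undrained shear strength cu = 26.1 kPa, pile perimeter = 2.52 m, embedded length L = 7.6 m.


Using Qs = alpha * cu * perimeter * L
Qs = 0.94 * 26.1 * 2.52 * 7.6
Qs = 469.88 kN


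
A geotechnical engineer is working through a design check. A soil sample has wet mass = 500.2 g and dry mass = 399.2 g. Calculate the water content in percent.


Using w = (m_wet - m_dry) / m_dry * 100
m_wet - m_dry = 500.2 - 399.2 = 101.0 g
w = 101.0 / 399.2 * 100
w = 25.3 %


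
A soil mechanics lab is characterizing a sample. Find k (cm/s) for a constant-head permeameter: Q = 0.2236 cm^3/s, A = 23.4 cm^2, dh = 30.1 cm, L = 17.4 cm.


Result: 0.005524 cm/s

Derivation:
Compute hydraulic gradient:
i = dh / L = 30.1 / 17.4 = 1.72989
Then apply Darcy's law:
k = Q / (A * i)
k = 0.2236 / (23.4 * 1.72989)
k = 0.2236 / 40.4793
k = 0.005524 cm/s


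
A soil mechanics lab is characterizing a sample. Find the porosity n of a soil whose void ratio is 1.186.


Using the relation n = e / (1 + e)
n = 1.186 / (1 + 1.186)
n = 1.186 / 2.186
n = 0.5425


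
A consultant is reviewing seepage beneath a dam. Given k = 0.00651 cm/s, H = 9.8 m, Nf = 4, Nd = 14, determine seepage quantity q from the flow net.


Convert k to m/s for unit consistency with H:
k = 0.00651 cm/s = 0.00651 / 100 m/s = 6.51e-05 m/s
Using q = k * H * Nf / Nd
Nf / Nd = 4 / 14 = 0.2857
q = 6.51e-05 * 9.8 * 0.2857
q = 0.0001823 m^3/s per m


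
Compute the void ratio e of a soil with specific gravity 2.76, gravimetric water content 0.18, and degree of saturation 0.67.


Using the relation e = Gs * w / S
e = 2.76 * 0.18 / 0.67
e = 0.7415


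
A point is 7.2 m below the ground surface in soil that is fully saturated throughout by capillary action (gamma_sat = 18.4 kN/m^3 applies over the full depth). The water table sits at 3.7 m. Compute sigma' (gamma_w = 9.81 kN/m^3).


Total stress = gamma_sat * depth
sigma = 18.4 * 7.2 = 132.48 kPa
Pore water pressure u = gamma_w * (depth - d_wt)
u = 9.81 * (7.2 - 3.7) = 34.335 kPa
Effective stress = sigma - u
sigma' = 132.48 - 34.335 = 98.15 kPa


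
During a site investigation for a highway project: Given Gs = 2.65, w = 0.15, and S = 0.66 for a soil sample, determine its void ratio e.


Using the relation e = Gs * w / S
e = 2.65 * 0.15 / 0.66
e = 0.6023


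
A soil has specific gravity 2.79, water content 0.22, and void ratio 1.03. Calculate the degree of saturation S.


Result: 0.5959

Derivation:
Using S = Gs * w / e
S = 2.79 * 0.22 / 1.03
S = 0.5959


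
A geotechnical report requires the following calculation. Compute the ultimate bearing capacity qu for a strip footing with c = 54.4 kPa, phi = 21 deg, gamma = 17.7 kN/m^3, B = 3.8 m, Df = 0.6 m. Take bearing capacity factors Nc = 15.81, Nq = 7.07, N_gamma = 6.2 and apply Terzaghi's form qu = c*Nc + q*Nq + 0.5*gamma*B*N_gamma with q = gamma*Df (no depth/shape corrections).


Result: 1143.65 kPa

Derivation:
Compute qu = c*Nc + gamma*Df*Nq + 0.5*gamma*B*N_gamma
Term 1: 54.4 * 15.81 = 860.064
Term 2: 17.7 * 0.6 * 7.07 = 75.0834
Term 3: 0.5 * 17.7 * 3.8 * 6.2 = 208.506
qu = 860.064 + 75.0834 + 208.506
qu = 1143.65 kPa


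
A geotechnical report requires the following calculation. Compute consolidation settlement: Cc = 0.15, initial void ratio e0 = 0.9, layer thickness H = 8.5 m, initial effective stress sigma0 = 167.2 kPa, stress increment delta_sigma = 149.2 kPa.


Result: 0.1859 m

Derivation:
Using Sc = Cc * H / (1 + e0) * log10((sigma0 + delta_sigma) / sigma0)
Stress ratio = (167.2 + 149.2) / 167.2 = 1.89234
log10(1.89234) = 0.277
Cc * H / (1 + e0) = 0.15 * 8.5 / (1 + 0.9) = 0.671053
Sc = 0.671053 * 0.277
Sc = 0.1859 m


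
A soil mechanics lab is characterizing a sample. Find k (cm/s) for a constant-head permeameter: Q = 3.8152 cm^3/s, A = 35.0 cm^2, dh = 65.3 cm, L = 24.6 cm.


Compute hydraulic gradient:
i = dh / L = 65.3 / 24.6 = 2.65447
Then apply Darcy's law:
k = Q / (A * i)
k = 3.8152 / (35.0 * 2.65447)
k = 3.8152 / 92.9065
k = 0.041065 cm/s
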